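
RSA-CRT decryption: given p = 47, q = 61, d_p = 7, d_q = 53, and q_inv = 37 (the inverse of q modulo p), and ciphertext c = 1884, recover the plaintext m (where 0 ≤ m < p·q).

1908

m₁ = c^(d_p) mod p: c ≡ 4 (mod 47), and 4^7 mod 47 = 28.
m₂ = c^(d_q) mod q: c ≡ 54 (mod 61), and 54^53 mod 61 = 17.
h = q_inv·(m₁ − m₂) mod p = 37·(28 − 17) mod 47 = 31.
m = m₂ + h·q = 17 + 31·61 = 1908.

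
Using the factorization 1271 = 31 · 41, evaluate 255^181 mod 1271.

Mod 31: 255 ≡ 7; by Fermat, exponent reduces to 181 mod 30 = 1; 7^1 ≡ 7 (mod 31).
Mod 41: 255 ≡ 9; by Fermat, exponent reduces to 181 mod 40 = 21; 9^21 ≡ 9 (mod 41).
Combine by CRT: x ≡ 7 (mod 31), x ≡ 9 (mod 41) ⇒ x ≡ 255 (mod 1271).

255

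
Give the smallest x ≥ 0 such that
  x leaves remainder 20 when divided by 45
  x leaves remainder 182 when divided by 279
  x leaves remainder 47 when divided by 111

Combine the congruences pairwise.
gcd(45, 279) = 9 and 9 | (182 − 20), so the pair is consistent; merging gives x ≡ 740 (mod 1395), where 1395 = lcm(45, 279).
gcd(1395, 111) = 3 and 3 | (47 − 740), so the pair is consistent; merging gives x ≡ 37010 (mod 51615), where 51615 = lcm(1395, 111).
The solution is unique modulo lcm(45, 279, 111) = 51615.

37010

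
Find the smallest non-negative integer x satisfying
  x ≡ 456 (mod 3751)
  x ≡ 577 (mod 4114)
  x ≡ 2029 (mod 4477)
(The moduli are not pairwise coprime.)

gcd(3751, 4114) = 121 and 121 | (577 − 456), so the pair is consistent; merging gives x ≡ 41717 (mod 127534), where 127534 = lcm(3751, 4114).
gcd(127534, 4477) = 121 and 121 | (2029 − 41717), so the pair is consistent; merging gives x ≡ 3485135 (mod 4718758), where 4718758 = lcm(127534, 4477).
The solution is unique modulo lcm(3751, 4114, 4477) = 4718758.

3485135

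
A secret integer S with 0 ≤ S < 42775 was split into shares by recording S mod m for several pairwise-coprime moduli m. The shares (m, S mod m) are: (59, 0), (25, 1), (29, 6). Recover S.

The moduli are pairwise coprime; N = 59·25·29 = 42775.
N/59 = 725; 725 ≡ 17 (mod 59); 17·7 ≡ 1, so inverse 7.
N/25 = 1711; 1711 ≡ 11 (mod 25); 11·16 ≡ 1, so inverse 16.
N/29 = 1475; 1475 ≡ 25 (mod 29); 25·7 ≡ 1, so inverse 7.
S ≡ 0·725·7 + 1·1711·16 + 6·1475·7 = 89326.
89326 mod 42775 = 3776.

3776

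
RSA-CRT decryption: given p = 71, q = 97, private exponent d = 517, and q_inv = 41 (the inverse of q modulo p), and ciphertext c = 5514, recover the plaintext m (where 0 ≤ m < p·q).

d_p = d mod (p−1) = 517 mod 70 = 27; d_q = d mod (q−1) = 37.
m₁ = c^(d_p) mod p: c ≡ 47 (mod 71), and 47^27 mod 71 = 42.
m₂ = c^(d_q) mod q: c ≡ 82 (mod 97), and 82^37 mod 97 = 87.
h = q_inv·(m₁ − m₂) mod p = 41·(42 − 87) mod 71 = 1.
m = m₂ + h·q = 87 + 1·97 = 184.

184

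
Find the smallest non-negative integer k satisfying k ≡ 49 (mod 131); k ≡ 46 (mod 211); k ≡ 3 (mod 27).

265062

Combine the congruences pairwise.
From k ≡ 49 (mod 131) write k = 49 + 131t. Substituting into k ≡ 46 (mod 211) gives 131t ≡ 208 (mod 211), and since 131⁻¹ ≡ 29 (mod 211), t ≡ 124. Hence k ≡ 49 + 131·124 = 16293 (mod 27641).
From k ≡ 16293 (mod 27641) write k = 16293 + 27641t. Substituting into k ≡ 3 (mod 27) gives 27641t ≡ 18 (mod 27), and since 20⁻¹ ≡ 23 (mod 27), t ≡ 9. Hence k ≡ 16293 + 27641·9 = 265062 (mod 746307).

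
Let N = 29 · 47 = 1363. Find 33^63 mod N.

Mod 29: 33 ≡ 4; by Fermat, exponent reduces to 63 mod 28 = 7; 4^7 ≡ 28 (mod 29).
Mod 47: 33 ≡ 33; by Fermat, exponent reduces to 63 mod 46 = 17; 33^17 ≡ 19 (mod 47).
Combine by CRT: x ≡ 28 (mod 29), x ≡ 19 (mod 47) ⇒ x ≡ 724 (mod 1363).

724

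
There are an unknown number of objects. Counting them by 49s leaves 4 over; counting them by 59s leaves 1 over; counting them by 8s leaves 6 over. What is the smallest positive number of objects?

886

The moduli are pairwise coprime; M = 49·59·8 = 23128.
M/49 = 472; 472 ≡ 31 (mod 49); 31·19 ≡ 1, so inverse 19.
M/59 = 392; 392 ≡ 38 (mod 59); 38·14 ≡ 1, so inverse 14.
M/8 = 2891; 2891 ≡ 3 (mod 8); 3·3 ≡ 1, so inverse 3.
N ≡ 4·472·19 + 1·392·14 + 6·2891·3 = 93398.
93398 mod 23128 = 886.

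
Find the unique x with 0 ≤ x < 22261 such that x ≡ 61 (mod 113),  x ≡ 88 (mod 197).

Combine the congruences pairwise.
From x ≡ 61 (mod 113) write x = 61 + 113t. Substituting into x ≡ 88 (mod 197) gives 113t ≡ 27 (mod 197), and since 113⁻¹ ≡ 68 (mod 197), t ≡ 63. Hence x ≡ 61 + 113·63 = 7180 (mod 22261).

7180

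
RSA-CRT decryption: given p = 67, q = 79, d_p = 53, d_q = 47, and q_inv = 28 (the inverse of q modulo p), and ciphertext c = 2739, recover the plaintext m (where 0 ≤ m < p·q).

2903

m₁ = c^(d_p) mod p: c ≡ 59 (mod 67), and 59^53 mod 67 = 22.
m₂ = c^(d_q) mod q: c ≡ 53 (mod 79), and 53^47 mod 79 = 59.
h = q_inv·(m₁ − m₂) mod p = 28·(22 − 59) mod 67 = 36.
m = m₂ + h·q = 59 + 36·79 = 2903.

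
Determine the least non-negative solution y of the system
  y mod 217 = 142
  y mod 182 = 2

4916

gcd(217, 182) = 7 and 7 | (2 − 142), so the pair is consistent; merging gives y ≡ 4916 (mod 5642), where 5642 = lcm(217, 182).
The solution is unique modulo lcm(217, 182) = 5642.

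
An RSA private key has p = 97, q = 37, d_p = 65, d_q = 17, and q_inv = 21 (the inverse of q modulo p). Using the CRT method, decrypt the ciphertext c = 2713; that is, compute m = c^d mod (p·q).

108

m₁ = c^(d_p) mod p: c ≡ 94 (mod 97), and 94^65 mod 97 = 11.
m₂ = c^(d_q) mod q: c ≡ 12 (mod 37), and 12^17 mod 37 = 34.
h = q_inv·(m₁ − m₂) mod p = 21·(11 − 34) mod 97 = 2.
m = m₂ + h·q = 34 + 2·37 = 108.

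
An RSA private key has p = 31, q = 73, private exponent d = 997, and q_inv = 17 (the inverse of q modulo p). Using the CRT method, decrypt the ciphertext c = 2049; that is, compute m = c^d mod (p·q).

d_p = d mod (p−1) = 997 mod 30 = 7; d_q = d mod (q−1) = 61.
m₁ = c^(d_p) mod p: c ≡ 3 (mod 31), and 3^7 mod 31 = 17.
m₂ = c^(d_q) mod q: c ≡ 5 (mod 73), and 5^61 mod 73 = 33.
h = q_inv·(m₁ − m₂) mod p = 17·(17 − 33) mod 31 = 7.
m = m₂ + h·q = 33 + 7·73 = 544.

544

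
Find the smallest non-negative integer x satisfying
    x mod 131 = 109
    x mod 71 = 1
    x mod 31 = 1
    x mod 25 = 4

Combine the congruences pairwise.
From x ≡ 109 (mod 131) write x = 109 + 131t. Substituting into x ≡ 1 (mod 71) gives 131t ≡ 34 (mod 71), and since 60⁻¹ ≡ 58 (mod 71), t ≡ 55. Hence x ≡ 109 + 131·55 = 7314 (mod 9301).
From x ≡ 7314 (mod 9301) write x = 7314 + 9301t. Substituting into x ≡ 1 (mod 31) gives 9301t ≡ 3 (mod 31), and since 1⁻¹ ≡ 1 (mod 31), t ≡ 3. Hence x ≡ 7314 + 9301·3 = 35217 (mod 288331).
From x ≡ 35217 (mod 288331) write x = 35217 + 288331t. Substituting into x ≡ 4 (mod 25) gives 288331t ≡ 12 (mod 25), and since 6⁻¹ ≡ 21 (mod 25), t ≡ 2. Hence x ≡ 35217 + 288331·2 = 611879 (mod 7208275).

611879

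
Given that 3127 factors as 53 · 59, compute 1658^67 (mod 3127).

Mod 53: 1658 ≡ 15; by Fermat, exponent reduces to 67 mod 52 = 15; 15^15 ≡ 13 (mod 53).
Mod 59: 1658 ≡ 6; by Fermat, exponent reduces to 67 mod 58 = 9; 6^9 ≡ 24 (mod 59).
Combine by CRT: x ≡ 13 (mod 53), x ≡ 24 (mod 59) ⇒ x ≡ 437 (mod 3127).

437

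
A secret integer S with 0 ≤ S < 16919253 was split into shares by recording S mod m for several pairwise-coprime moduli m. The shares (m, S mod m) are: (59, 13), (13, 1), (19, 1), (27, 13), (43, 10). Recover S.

The moduli are pairwise coprime; N = 59·13·19·27·43 = 16919253.
N/59 = 286767; 286767 ≡ 27 (mod 59); 27·35 ≡ 1, so inverse 35.
N/13 = 1301481; 1301481 ≡ 12 (mod 13); 12·12 ≡ 1, so inverse 12.
N/19 = 890487; 890487 ≡ 14 (mod 19); 14·15 ≡ 1, so inverse 15.
N/27 = 626639; 626639 ≡ 23 (mod 27); 23·20 ≡ 1, so inverse 20.
N/43 = 393471; 393471 ≡ 21 (mod 43); 21·41 ≡ 1, so inverse 41.
S ≡ 13·286767·35 + 1·1301481·12 + 1·890487·15 + 13·626639·20 + 10·393471·41 = 483703312.
483703312 mod 16919253 = 9964228.

9964228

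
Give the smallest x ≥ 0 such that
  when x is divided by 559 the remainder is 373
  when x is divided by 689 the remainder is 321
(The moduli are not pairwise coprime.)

6522

gcd(559, 689) = 13 and 13 | (321 − 373), so the pair is consistent; merging gives x ≡ 6522 (mod 29627), where 29627 = lcm(559, 689).
The solution is unique modulo lcm(559, 689) = 29627.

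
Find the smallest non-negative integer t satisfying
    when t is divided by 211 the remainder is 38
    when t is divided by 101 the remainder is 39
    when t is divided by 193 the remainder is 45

52155

The moduli are pairwise coprime; N = 211·101·193 = 4113023.
N/211 = 19493; 19493 ≡ 81 (mod 211); 81·99 ≡ 1, so inverse 99.
N/101 = 40723; 40723 ≡ 20 (mod 101); 20·96 ≡ 1, so inverse 96.
N/193 = 21311; 21311 ≡ 81 (mod 193); 81·112 ≡ 1, so inverse 112.
t ≡ 38·19493·99 + 39·40723·96 + 45·21311·112 = 333207018.
333207018 mod 4113023 = 52155.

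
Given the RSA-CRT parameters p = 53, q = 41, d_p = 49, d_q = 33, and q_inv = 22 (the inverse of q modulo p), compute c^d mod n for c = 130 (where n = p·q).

1054

m₁ = c^(d_p) mod p: c ≡ 24 (mod 53), and 24^49 mod 53 = 47.
m₂ = c^(d_q) mod q: c ≡ 7 (mod 41), and 7^33 mod 41 = 29.
h = q_inv·(m₁ − m₂) mod p = 22·(47 − 29) mod 53 = 25.
m = m₂ + h·q = 29 + 25·41 = 1054.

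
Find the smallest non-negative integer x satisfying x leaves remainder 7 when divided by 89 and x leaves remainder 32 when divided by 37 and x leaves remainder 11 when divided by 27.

The moduli are pairwise coprime; N = 89·37·27 = 88911.
N/89 = 999; 999 ≡ 20 (mod 89); 20·49 ≡ 1, so inverse 49.
N/37 = 2403; 2403 ≡ 35 (mod 37); 35·18 ≡ 1, so inverse 18.
N/27 = 3293; 3293 ≡ 26 (mod 27); 26·26 ≡ 1, so inverse 26.
x ≡ 7·999·49 + 32·2403·18 + 11·3293·26 = 2668583.
2668583 mod 88911 = 1253.

1253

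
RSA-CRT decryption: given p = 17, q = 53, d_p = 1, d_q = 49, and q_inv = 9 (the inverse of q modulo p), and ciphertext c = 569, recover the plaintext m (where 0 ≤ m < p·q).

773

m₁ = c^(d_p) mod p: c ≡ 8 (mod 17), and 8^1 mod 17 = 8.
m₂ = c^(d_q) mod q: c ≡ 39 (mod 53), and 39^49 mod 53 = 31.
h = q_inv·(m₁ − m₂) mod p = 9·(8 − 31) mod 17 = 14.
m = m₂ + h·q = 31 + 14·53 = 773.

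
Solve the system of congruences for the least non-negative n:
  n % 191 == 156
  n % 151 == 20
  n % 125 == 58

1164683

The moduli are pairwise coprime; M = 191·151·125 = 3605125.
M/191 = 18875; 18875 ≡ 157 (mod 191); 157·73 ≡ 1, so inverse 73.
M/151 = 23875; 23875 ≡ 17 (mod 151); 17·80 ≡ 1, so inverse 80.
M/125 = 28841; 28841 ≡ 91 (mod 125); 91·11 ≡ 1, so inverse 11.
n ≡ 156·18875·73 + 20·23875·80 + 58·28841·11 = 271549058.
271549058 mod 3605125 = 1164683.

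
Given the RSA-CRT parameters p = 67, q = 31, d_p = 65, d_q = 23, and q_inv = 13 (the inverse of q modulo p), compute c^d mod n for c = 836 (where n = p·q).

m₁ = c^(d_p) mod p: c ≡ 32 (mod 67), and 32^65 mod 67 = 44.
m₂ = c^(d_q) mod q: c ≡ 30 (mod 31), and 30^23 mod 31 = 30.
h = q_inv·(m₁ − m₂) mod p = 13·(44 − 30) mod 67 = 48.
m = m₂ + h·q = 30 + 48·31 = 1518.

1518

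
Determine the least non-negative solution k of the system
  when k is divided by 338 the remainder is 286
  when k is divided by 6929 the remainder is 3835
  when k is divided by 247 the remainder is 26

80054

gcd(338, 6929) = 169 and 169 | (3835 − 286), so the pair is consistent; merging gives k ≡ 10764 (mod 13858), where 13858 = lcm(338, 6929).
gcd(13858, 247) = 13 and 13 | (26 − 10764), so the pair is consistent; merging gives k ≡ 80054 (mod 263302), where 263302 = lcm(13858, 247).
The solution is unique modulo lcm(338, 6929, 247) = 263302.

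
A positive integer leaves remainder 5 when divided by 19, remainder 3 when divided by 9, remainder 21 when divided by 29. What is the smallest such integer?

The moduli are pairwise coprime; M = 19·9·29 = 4959.
M/19 = 261; 261 ≡ 14 (mod 19); 14·15 ≡ 1, so inverse 15.
M/9 = 551; 551 ≡ 2 (mod 9); 2·5 ≡ 1, so inverse 5.
M/29 = 171; 171 ≡ 26 (mod 29); 26·19 ≡ 1, so inverse 19.
N ≡ 5·261·15 + 3·551·5 + 21·171·19 = 96069.
96069 mod 4959 = 1848.

1848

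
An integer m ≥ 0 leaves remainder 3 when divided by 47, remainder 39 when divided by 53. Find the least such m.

2212

From m ≡ 3 (mod 47) write m = 3 + 47t. Substituting into m ≡ 39 (mod 53) gives 47t ≡ 36 (mod 53), and since 47⁻¹ ≡ 44 (mod 53), t ≡ 47. Hence m ≡ 3 + 47·47 = 2212 (mod 2491).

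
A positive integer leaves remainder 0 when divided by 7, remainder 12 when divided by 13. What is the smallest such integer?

From x ≡ 0 (mod 7) write x = 0 + 7t. Substituting into x ≡ 12 (mod 13) gives 7t ≡ 12 (mod 13), and since 7⁻¹ ≡ 2 (mod 13), t ≡ 11. Hence x ≡ 0 + 7·11 = 77 (mod 91).

77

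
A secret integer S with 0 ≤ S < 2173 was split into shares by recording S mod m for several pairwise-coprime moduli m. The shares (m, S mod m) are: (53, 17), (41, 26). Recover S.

600

From S ≡ 17 (mod 53) write S = 17 + 53t. Substituting into S ≡ 26 (mod 41) gives 53t ≡ 9 (mod 41), and since 12⁻¹ ≡ 24 (mod 41), t ≡ 11. Hence S ≡ 17 + 53·11 = 600 (mod 2173).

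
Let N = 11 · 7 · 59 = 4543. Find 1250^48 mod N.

3144

Mod 11: 1250 ≡ 7; by Fermat, exponent reduces to 48 mod 10 = 8; 7^8 ≡ 9 (mod 11).
Mod 7: 1250 ≡ 4; since 6 | 48, by Fermat 4^48 ≡ 1 (mod 7).
Mod 59: 1250 ≡ 11; 11^48 ≡ 17 (mod 59).
Combine by CRT: x ≡ 9 (mod 11), x ≡ 1 (mod 7), x ≡ 17 (mod 59) ⇒ x ≡ 3144 (mod 4543).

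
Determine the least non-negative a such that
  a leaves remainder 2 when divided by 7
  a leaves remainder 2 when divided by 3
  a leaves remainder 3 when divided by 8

Combine the congruences pairwise.
From a ≡ 2 (mod 7) write a = 2 + 7t. Substituting into a ≡ 2 (mod 3) gives 7t ≡ 0 (mod 3), and since 1⁻¹ ≡ 1 (mod 3), t ≡ 0. Hence a ≡ 2 + 7·0 = 2 (mod 21).
From a ≡ 2 (mod 21) write a = 2 + 21t. Substituting into a ≡ 3 (mod 8) gives 21t ≡ 1 (mod 8), and since 5⁻¹ ≡ 5 (mod 8), t ≡ 5. Hence a ≡ 2 + 21·5 = 107 (mod 168).

107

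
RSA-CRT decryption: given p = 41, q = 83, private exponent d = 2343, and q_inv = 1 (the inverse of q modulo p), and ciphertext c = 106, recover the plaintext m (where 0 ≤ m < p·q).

3314

d_p = d mod (p−1) = 2343 mod 40 = 23; d_q = d mod (q−1) = 47.
m₁ = c^(d_p) mod p: c ≡ 24 (mod 41), and 24^23 mod 41 = 34.
m₂ = c^(d_q) mod q: c ≡ 23 (mod 83), and 23^47 mod 83 = 77.
h = q_inv·(m₁ − m₂) mod p = 1·(34 − 77) mod 41 = 39.
m = m₂ + h·q = 77 + 39·83 = 3314.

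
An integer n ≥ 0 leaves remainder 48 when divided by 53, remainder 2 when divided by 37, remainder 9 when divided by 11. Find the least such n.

From n ≡ 48 (mod 53) write n = 48 + 53t. Substituting into n ≡ 2 (mod 37) gives 53t ≡ 28 (mod 37), and since 16⁻¹ ≡ 7 (mod 37), t ≡ 11. Hence n ≡ 48 + 53·11 = 631 (mod 1961).
From n ≡ 631 (mod 1961) write n = 631 + 1961t. Substituting into n ≡ 9 (mod 11) gives 1961t ≡ 5 (mod 11), and since 3⁻¹ ≡ 4 (mod 11), t ≡ 9. Hence n ≡ 631 + 1961·9 = 18280 (mod 21571).

18280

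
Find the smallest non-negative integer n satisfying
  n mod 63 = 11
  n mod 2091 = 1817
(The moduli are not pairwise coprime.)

Combine the congruences pairwise.
gcd(63, 2091) = 3 and 3 | (1817 − 11), so the pair is consistent; merging gives n ≡ 16454 (mod 43911), where 43911 = lcm(63, 2091).
The solution is unique modulo lcm(63, 2091) = 43911.

16454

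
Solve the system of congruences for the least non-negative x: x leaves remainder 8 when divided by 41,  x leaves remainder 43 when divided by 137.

From x ≡ 8 (mod 41) write x = 8 + 41t. Substituting into x ≡ 43 (mod 137) gives 41t ≡ 35 (mod 137), and since 41⁻¹ ≡ 127 (mod 137), t ≡ 61. Hence x ≡ 8 + 41·61 = 2509 (mod 5617).

2509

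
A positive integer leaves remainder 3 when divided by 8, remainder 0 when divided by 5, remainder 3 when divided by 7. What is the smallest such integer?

115

From m ≡ 3 (mod 8) write m = 3 + 8t. Substituting into m ≡ 0 (mod 5) gives 8t ≡ 2 (mod 5), and since 3⁻¹ ≡ 2 (mod 5), t ≡ 4. Hence m ≡ 3 + 8·4 = 35 (mod 40).
From m ≡ 35 (mod 40) write m = 35 + 40t. Substituting into m ≡ 3 (mod 7) gives 40t ≡ 3 (mod 7), and since 5⁻¹ ≡ 3 (mod 7), t ≡ 2. Hence m ≡ 35 + 40·2 = 115 (mod 280).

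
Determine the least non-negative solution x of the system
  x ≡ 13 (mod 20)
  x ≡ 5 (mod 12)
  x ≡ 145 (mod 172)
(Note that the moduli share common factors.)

833

gcd(20, 12) = 4 and 4 | (5 − 13), so the pair is consistent; merging gives x ≡ 53 (mod 60), where 60 = lcm(20, 12).
gcd(60, 172) = 4 and 4 | (145 − 53), so the pair is consistent; merging gives x ≡ 833 (mod 2580), where 2580 = lcm(60, 172).
The solution is unique modulo lcm(20, 12, 172) = 2580.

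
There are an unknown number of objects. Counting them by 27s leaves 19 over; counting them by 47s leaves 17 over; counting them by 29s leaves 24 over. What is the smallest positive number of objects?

30097

Combine the congruences pairwise.
From N ≡ 19 (mod 27) write N = 19 + 27t. Substituting into N ≡ 17 (mod 47) gives 27t ≡ 45 (mod 47), and since 27⁻¹ ≡ 7 (mod 47), t ≡ 33. Hence N ≡ 19 + 27·33 = 910 (mod 1269).
From N ≡ 910 (mod 1269) write N = 910 + 1269t. Substituting into N ≡ 24 (mod 29) gives 1269t ≡ 13 (mod 29), and since 22⁻¹ ≡ 4 (mod 29), t ≡ 23. Hence N ≡ 910 + 1269·23 = 30097 (mod 36801).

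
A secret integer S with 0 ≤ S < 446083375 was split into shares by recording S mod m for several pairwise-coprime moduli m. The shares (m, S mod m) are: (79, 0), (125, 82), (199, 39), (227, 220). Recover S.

10244957

The moduli are pairwise coprime; N = 79·125·199·227 = 446083375.
N/79 = 5646625; 5646625 ≡ 21 (mod 79); 21·64 ≡ 1, so inverse 64.
N/125 = 3568667; 3568667 ≡ 42 (mod 125); 42·3 ≡ 1, so inverse 3.
N/199 = 2241625; 2241625 ≡ 89 (mod 199); 89·161 ≡ 1, so inverse 161.
N/227 = 1965125; 1965125 ≡ 213 (mod 227); 213·81 ≡ 1, so inverse 81.
S ≡ 0·5646625·64 + 82·3568667·3 + 39·2241625·161 + 220·1965125·81 = 49971582957.
49971582957 mod 446083375 = 10244957.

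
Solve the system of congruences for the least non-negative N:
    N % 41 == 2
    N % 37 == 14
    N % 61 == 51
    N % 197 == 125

5080558

From N ≡ 2 (mod 41) write N = 2 + 41t. Substituting into N ≡ 14 (mod 37) gives 41t ≡ 12 (mod 37), and since 4⁻¹ ≡ 28 (mod 37), t ≡ 3. Hence N ≡ 2 + 41·3 = 125 (mod 1517).
From N ≡ 125 (mod 1517) write N = 125 + 1517t. Substituting into N ≡ 51 (mod 61) gives 1517t ≡ 48 (mod 61), and since 53⁻¹ ≡ 38 (mod 61), t ≡ 55. Hence N ≡ 125 + 1517·55 = 83560 (mod 92537).
From N ≡ 83560 (mod 92537) write N = 83560 + 92537t. Substituting into N ≡ 125 (mod 197) gives 92537t ≡ 93 (mod 197), and since 144⁻¹ ≡ 26 (mod 197), t ≡ 54. Hence N ≡ 83560 + 92537·54 = 5080558 (mod 18229789).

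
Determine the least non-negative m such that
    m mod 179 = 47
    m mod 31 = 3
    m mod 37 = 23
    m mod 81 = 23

7345670

The moduli are pairwise coprime; N = 179·31·37·81 = 16630353.
N/179 = 92907; 92907 ≡ 6 (mod 179); 6·30 ≡ 1, so inverse 30.
N/31 = 536463; 536463 ≡ 8 (mod 31); 8·4 ≡ 1, so inverse 4.
N/37 = 449469; 449469 ≡ 30 (mod 37); 30·21 ≡ 1, so inverse 21.
N/81 = 205313; 205313 ≡ 59 (mod 81); 59·11 ≡ 1, so inverse 11.
m ≡ 47·92907·30 + 3·536463·4 + 23·449469·21 + 23·205313·11 = 406474142.
406474142 mod 16630353 = 7345670.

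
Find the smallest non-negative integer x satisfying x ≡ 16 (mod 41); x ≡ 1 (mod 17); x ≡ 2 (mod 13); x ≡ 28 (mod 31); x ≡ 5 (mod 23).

Combine the congruences pairwise.
From x ≡ 16 (mod 41) write x = 16 + 41t. Substituting into x ≡ 1 (mod 17) gives 41t ≡ 2 (mod 17), and since 7⁻¹ ≡ 5 (mod 17), t ≡ 10. Hence x ≡ 16 + 41·10 = 426 (mod 697).
From x ≡ 426 (mod 697) write x = 426 + 697t. Substituting into x ≡ 2 (mod 13) gives 697t ≡ 5 (mod 13), and since 8⁻¹ ≡ 5 (mod 13), t ≡ 12. Hence x ≡ 426 + 697·12 = 8790 (mod 9061).
From x ≡ 8790 (mod 9061) write x = 8790 + 9061t. Substituting into x ≡ 28 (mod 31) gives 9061t ≡ 11 (mod 31), and since 9⁻¹ ≡ 7 (mod 31), t ≡ 15. Hence x ≡ 8790 + 9061·15 = 144705 (mod 280891).
From x ≡ 144705 (mod 280891) write x = 144705 + 280891t. Substituting into x ≡ 5 (mod 23) gives 280891t ≡ 16 (mod 23), and since 15⁻¹ ≡ 20 (mod 23), t ≡ 21. Hence x ≡ 144705 + 280891·21 = 6043416 (mod 6460493).

6043416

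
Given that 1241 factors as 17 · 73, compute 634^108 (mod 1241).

293

Mod 17: 634 ≡ 5; by Fermat, exponent reduces to 108 mod 16 = 12; 5^12 ≡ 4 (mod 17).
Mod 73: 634 ≡ 50; by Fermat, exponent reduces to 108 mod 72 = 36; 50^36 ≡ 1 (mod 73).
Combine by CRT: x ≡ 4 (mod 17), x ≡ 1 (mod 73) ⇒ x ≡ 293 (mod 1241).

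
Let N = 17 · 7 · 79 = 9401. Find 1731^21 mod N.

Mod 17: 1731 ≡ 14; by Fermat, exponent reduces to 21 mod 16 = 5; 14^5 ≡ 12 (mod 17).
Mod 7: 1731 ≡ 2; by Fermat, exponent reduces to 21 mod 6 = 3; 2^3 ≡ 1 (mod 7).
Mod 79: 1731 ≡ 72; 72^21 ≡ 62 (mod 79).
Combine by CRT: x ≡ 12 (mod 17), x ≡ 1 (mod 7), x ≡ 62 (mod 79) ⇒ x ≡ 7883 (mod 9401).

7883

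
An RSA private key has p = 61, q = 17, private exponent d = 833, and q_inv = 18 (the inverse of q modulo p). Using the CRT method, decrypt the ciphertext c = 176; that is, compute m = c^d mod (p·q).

d_p = d mod (p−1) = 833 mod 60 = 53; d_q = d mod (q−1) = 1.
m₁ = c^(d_p) mod p: c ≡ 54 (mod 61), and 54^53 mod 61 = 17.
m₂ = c^(d_q) mod q: c ≡ 6 (mod 17), and 6^1 mod 17 = 6.
h = q_inv·(m₁ − m₂) mod p = 18·(17 − 6) mod 61 = 15.
m = m₂ + h·q = 6 + 15·17 = 261.

261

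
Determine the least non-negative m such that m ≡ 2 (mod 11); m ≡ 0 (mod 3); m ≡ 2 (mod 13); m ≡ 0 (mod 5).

1575

The moduli are pairwise coprime; N = 11·3·13·5 = 2145.
N/11 = 195; 195 ≡ 8 (mod 11); 8·7 ≡ 1, so inverse 7.
N/3 = 715; 715 ≡ 1 (mod 3), inverse 1.
N/13 = 165; 165 ≡ 9 (mod 13); 9·3 ≡ 1, so inverse 3.
N/5 = 429; 429 ≡ 4 (mod 5); 4·4 ≡ 1, so inverse 4.
m ≡ 2·195·7 + 0·715·1 + 2·165·3 + 0·429·4 = 3720.
3720 mod 2145 = 1575.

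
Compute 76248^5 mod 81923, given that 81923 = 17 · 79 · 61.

Mod 17: 76248 ≡ 3; 3^5 ≡ 5 (mod 17).
Mod 79: 76248 ≡ 13; 13^5 ≡ 72 (mod 79).
Mod 61: 76248 ≡ 59; 59^5 ≡ 29 (mod 61).
Combine by CRT: x ≡ 5 (mod 17), x ≡ 72 (mod 79), x ≡ 29 (mod 61) ⇒ x ≡ 14608 (mod 81923).

14608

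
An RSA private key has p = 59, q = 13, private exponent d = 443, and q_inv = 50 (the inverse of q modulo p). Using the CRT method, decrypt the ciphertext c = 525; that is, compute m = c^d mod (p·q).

d_p = d mod (p−1) = 443 mod 58 = 37; d_q = d mod (q−1) = 11.
m₁ = c^(d_p) mod p: c ≡ 53 (mod 59), and 53^37 mod 59 = 4.
m₂ = c^(d_q) mod q: c ≡ 5 (mod 13), and 5^11 mod 13 = 8.
h = q_inv·(m₁ − m₂) mod p = 50·(4 − 8) mod 59 = 36.
m = m₂ + h·q = 8 + 36·13 = 476.

476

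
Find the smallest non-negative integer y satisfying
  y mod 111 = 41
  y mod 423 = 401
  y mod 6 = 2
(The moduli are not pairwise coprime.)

gcd(111, 423) = 3 and 3 | (401 − 41), so the pair is consistent; merging gives y ≡ 14360 (mod 15651), where 15651 = lcm(111, 423).
gcd(15651, 6) = 3 and 3 | (2 − 14360), so the pair is consistent; merging gives y ≡ 14360 (mod 31302), where 31302 = lcm(15651, 6).
The solution is unique modulo lcm(111, 423, 6) = 31302.

14360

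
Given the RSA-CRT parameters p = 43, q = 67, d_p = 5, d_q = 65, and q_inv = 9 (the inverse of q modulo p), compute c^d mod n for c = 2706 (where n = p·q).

2595

m₁ = c^(d_p) mod p: c ≡ 40 (mod 43), and 40^5 mod 43 = 15.
m₂ = c^(d_q) mod q: c ≡ 26 (mod 67), and 26^65 mod 67 = 49.
h = q_inv·(m₁ − m₂) mod p = 9·(15 − 49) mod 43 = 38.
m = m₂ + h·q = 49 + 38·67 = 2595.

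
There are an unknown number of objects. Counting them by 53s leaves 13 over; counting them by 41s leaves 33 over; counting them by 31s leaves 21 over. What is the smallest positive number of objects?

16761

The moduli are pairwise coprime; M = 53·41·31 = 67363.
M/53 = 1271; 1271 ≡ 52 (mod 53); 52·52 ≡ 1, so inverse 52.
M/41 = 1643; 1643 ≡ 3 (mod 41); 3·14 ≡ 1, so inverse 14.
M/31 = 2173; 2173 ≡ 3 (mod 31); 3·21 ≡ 1, so inverse 21.
N ≡ 13·1271·52 + 33·1643·14 + 21·2173·21 = 2576555.
2576555 mod 67363 = 16761.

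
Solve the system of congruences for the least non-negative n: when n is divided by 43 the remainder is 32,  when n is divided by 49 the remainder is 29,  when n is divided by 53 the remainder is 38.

36926

From n ≡ 32 (mod 43) write n = 32 + 43t. Substituting into n ≡ 29 (mod 49) gives 43t ≡ 46 (mod 49), and since 43⁻¹ ≡ 8 (mod 49), t ≡ 25. Hence n ≡ 32 + 43·25 = 1107 (mod 2107).
From n ≡ 1107 (mod 2107) write n = 1107 + 2107t. Substituting into n ≡ 38 (mod 53) gives 2107t ≡ 44 (mod 53), and since 40⁻¹ ≡ 4 (mod 53), t ≡ 17. Hence n ≡ 1107 + 2107·17 = 36926 (mod 111671).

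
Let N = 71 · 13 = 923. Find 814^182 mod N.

480

Mod 71: 814 ≡ 33; by Fermat, exponent reduces to 182 mod 70 = 42; 33^42 ≡ 54 (mod 71).
Mod 13: 814 ≡ 8; by Fermat, exponent reduces to 182 mod 12 = 2; 8^2 ≡ 12 (mod 13).
Combine by CRT: x ≡ 54 (mod 71), x ≡ 12 (mod 13) ⇒ x ≡ 480 (mod 923).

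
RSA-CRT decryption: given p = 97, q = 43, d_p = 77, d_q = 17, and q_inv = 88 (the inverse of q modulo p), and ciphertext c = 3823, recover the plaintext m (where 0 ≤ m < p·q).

2645

m₁ = c^(d_p) mod p: c ≡ 40 (mod 97), and 40^77 mod 97 = 26.
m₂ = c^(d_q) mod q: c ≡ 39 (mod 43), and 39^17 mod 43 = 22.
h = q_inv·(m₁ − m₂) mod p = 88·(26 − 22) mod 97 = 61.
m = m₂ + h·q = 22 + 61·43 = 2645.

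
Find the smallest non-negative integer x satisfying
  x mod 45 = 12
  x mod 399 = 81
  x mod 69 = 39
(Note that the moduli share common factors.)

133347

Combine the congruences pairwise.
gcd(45, 399) = 3 and 3 | (81 − 12), so the pair is consistent; merging gives x ≡ 1677 (mod 5985), where 5985 = lcm(45, 399).
gcd(5985, 69) = 3 and 3 | (39 − 1677), so the pair is consistent; merging gives x ≡ 133347 (mod 137655), where 137655 = lcm(5985, 69).
The solution is unique modulo lcm(45, 399, 69) = 137655.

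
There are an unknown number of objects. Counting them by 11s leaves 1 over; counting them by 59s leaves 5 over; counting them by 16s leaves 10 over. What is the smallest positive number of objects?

10330

From N ≡ 1 (mod 11) write N = 1 + 11t. Substituting into N ≡ 5 (mod 59) gives 11t ≡ 4 (mod 59), and since 11⁻¹ ≡ 43 (mod 59), t ≡ 54. Hence N ≡ 1 + 11·54 = 595 (mod 649).
From N ≡ 595 (mod 649) write N = 595 + 649t. Substituting into N ≡ 10 (mod 16) gives 649t ≡ 7 (mod 16), and since 9⁻¹ ≡ 9 (mod 16), t ≡ 15. Hence N ≡ 595 + 649·15 = 10330 (mod 10384).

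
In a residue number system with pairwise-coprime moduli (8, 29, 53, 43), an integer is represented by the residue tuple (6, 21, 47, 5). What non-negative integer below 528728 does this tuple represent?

406398

Combine the congruences pairwise.
From x ≡ 6 (mod 8) write x = 6 + 8t. Substituting into x ≡ 21 (mod 29) gives 8t ≡ 15 (mod 29), and since 8⁻¹ ≡ 11 (mod 29), t ≡ 20. Hence x ≡ 6 + 8·20 = 166 (mod 232).
From x ≡ 166 (mod 232) write x = 166 + 232t. Substituting into x ≡ 47 (mod 53) gives 232t ≡ 40 (mod 53), and since 20⁻¹ ≡ 8 (mod 53), t ≡ 2. Hence x ≡ 166 + 232·2 = 630 (mod 12296).
From x ≡ 630 (mod 12296) write x = 630 + 12296t. Substituting into x ≡ 5 (mod 43) gives 12296t ≡ 20 (mod 43), and since 41⁻¹ ≡ 21 (mod 43), t ≡ 33. Hence x ≡ 630 + 12296·33 = 406398 (mod 528728).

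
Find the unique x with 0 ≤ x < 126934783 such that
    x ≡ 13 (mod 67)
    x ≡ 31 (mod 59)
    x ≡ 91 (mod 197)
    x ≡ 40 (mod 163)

21722887

The moduli are pairwise coprime; N = 67·59·197·163 = 126934783.
N/67 = 1894549; 1894549 ≡ 57 (mod 67); 57·20 ≡ 1, so inverse 20.
N/59 = 2151437; 2151437 ≡ 2 (mod 59); 2·30 ≡ 1, so inverse 30.
N/197 = 644339; 644339 ≡ 149 (mod 197); 149·119 ≡ 1, so inverse 119.
N/163 = 778741; 778741 ≡ 90 (mod 163); 90·96 ≡ 1, so inverse 96.
x ≡ 13·1894549·20 + 31·2151437·30 + 91·644339·119 + 40·778741·96 = 12461331621.
12461331621 mod 126934783 = 21722887.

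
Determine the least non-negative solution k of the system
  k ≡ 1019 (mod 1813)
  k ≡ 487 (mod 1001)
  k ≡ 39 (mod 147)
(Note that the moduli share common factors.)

Combine the congruences pairwise.
gcd(1813, 1001) = 7 and 7 | (487 − 1019), so the pair is consistent; merging gives k ≡ 44531 (mod 259259), where 259259 = lcm(1813, 1001).
gcd(259259, 147) = 49 and 49 | (39 − 44531), so the pair is consistent; merging gives k ≡ 563049 (mod 777777), where 777777 = lcm(259259, 147).
The solution is unique modulo lcm(1813, 1001, 147) = 777777.

563049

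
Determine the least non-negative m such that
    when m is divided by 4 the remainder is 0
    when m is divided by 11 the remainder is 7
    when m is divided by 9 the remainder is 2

128

The moduli are pairwise coprime; N = 4·11·9 = 396.
N/4 = 99; 99 ≡ 3 (mod 4); 3·3 ≡ 1, so inverse 3.
N/11 = 36; 36 ≡ 3 (mod 11); 3·4 ≡ 1, so inverse 4.
N/9 = 44; 44 ≡ 8 (mod 9); 8·8 ≡ 1, so inverse 8.
m ≡ 0·99·3 + 7·36·4 + 2·44·8 = 1712.
1712 mod 396 = 128.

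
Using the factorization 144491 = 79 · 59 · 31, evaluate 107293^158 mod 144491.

132130

Mod 79: 107293 ≡ 11; by Fermat, exponent reduces to 158 mod 78 = 2; 11^2 ≡ 42 (mod 79).
Mod 59: 107293 ≡ 31; by Fermat, exponent reduces to 158 mod 58 = 42; 31^42 ≡ 29 (mod 59).
Mod 31: 107293 ≡ 2; by Fermat, exponent reduces to 158 mod 30 = 8; 2^8 ≡ 8 (mod 31).
Combine by CRT: x ≡ 42 (mod 79), x ≡ 29 (mod 59), x ≡ 8 (mod 31) ⇒ x ≡ 132130 (mod 144491).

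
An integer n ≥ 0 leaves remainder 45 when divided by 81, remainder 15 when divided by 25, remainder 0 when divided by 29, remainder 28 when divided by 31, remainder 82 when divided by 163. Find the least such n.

186658065

The moduli are pairwise coprime; M = 81·25·29·31·163 = 296737425.
M/81 = 3663425; 3663425 ≡ 38 (mod 81); 38·32 ≡ 1, so inverse 32.
M/25 = 11869497; 11869497 ≡ 22 (mod 25); 22·8 ≡ 1, so inverse 8.
M/29 = 10232325; 10232325 ≡ 23 (mod 29); 23·24 ≡ 1, so inverse 24.
M/31 = 9572175; 9572175 ≡ 26 (mod 31); 26·6 ≡ 1, so inverse 6.
M/163 = 1820475; 1820475 ≡ 91 (mod 163); 91·43 ≡ 1, so inverse 43.
n ≡ 45·3663425·32 + 15·11869497·8 + 0·10232325·24 + 28·9572175·6 + 82·1820475·43 = 14726791890.
14726791890 mod 296737425 = 186658065.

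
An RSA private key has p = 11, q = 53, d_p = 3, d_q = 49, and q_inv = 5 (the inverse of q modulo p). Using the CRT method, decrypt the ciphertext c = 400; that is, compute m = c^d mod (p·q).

m₁ = c^(d_p) mod p: c ≡ 4 (mod 11), and 4^3 mod 11 = 9.
m₂ = c^(d_q) mod q: c ≡ 29 (mod 53), and 29^49 mod 53 = 6.
h = q_inv·(m₁ − m₂) mod p = 5·(9 − 6) mod 11 = 4.
m = m₂ + h·q = 6 + 4·53 = 218.

218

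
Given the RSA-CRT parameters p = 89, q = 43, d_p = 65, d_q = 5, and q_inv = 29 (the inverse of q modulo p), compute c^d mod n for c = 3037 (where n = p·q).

m₁ = c^(d_p) mod p: c ≡ 11 (mod 89), and 11^65 mod 89 = 81.
m₂ = c^(d_q) mod q: c ≡ 27 (mod 43), and 27^5 mod 43 = 22.
h = q_inv·(m₁ − m₂) mod p = 29·(81 − 22) mod 89 = 20.
m = m₂ + h·q = 22 + 20·43 = 882.

882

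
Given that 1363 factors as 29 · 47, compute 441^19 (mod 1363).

Mod 29: 441 ≡ 6; 6^19 ≡ 4 (mod 29).
Mod 47: 441 ≡ 18; 18^19 ≡ 32 (mod 47).
Combine by CRT: x ≡ 4 (mod 29), x ≡ 32 (mod 47) ⇒ x ≡ 1019 (mod 1363).

1019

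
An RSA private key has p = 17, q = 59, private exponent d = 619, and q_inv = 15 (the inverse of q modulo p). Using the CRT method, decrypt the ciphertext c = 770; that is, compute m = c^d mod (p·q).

521

d_p = d mod (p−1) = 619 mod 16 = 11; d_q = d mod (q−1) = 39.
m₁ = c^(d_p) mod p: c ≡ 5 (mod 17), and 5^11 mod 17 = 11.
m₂ = c^(d_q) mod q: c ≡ 3 (mod 59), and 3^39 mod 59 = 49.
h = q_inv·(m₁ − m₂) mod p = 15·(11 − 49) mod 17 = 8.
m = m₂ + h·q = 49 + 8·59 = 521.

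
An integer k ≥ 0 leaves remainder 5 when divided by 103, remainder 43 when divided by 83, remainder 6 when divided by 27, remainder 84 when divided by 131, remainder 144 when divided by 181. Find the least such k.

3269656725

The moduli are pairwise coprime; N = 103·83·27·131·181 = 5473044153.
N/103 = 53136351; 53136351 ≡ 93 (mod 103); 93·72 ≡ 1, so inverse 72.
N/83 = 65940291; 65940291 ≡ 28 (mod 83); 28·3 ≡ 1, so inverse 3.
N/27 = 202705339; 202705339 ≡ 4 (mod 27); 4·7 ≡ 1, so inverse 7.
N/131 = 41778963; 41778963 ≡ 50 (mod 131); 50·76 ≡ 1, so inverse 76.
N/181 = 30237813; 30237813 ≡ 134 (mod 181); 134·77 ≡ 1, so inverse 77.
k ≡ 5·53136351·72 + 43·65940291·3 + 6·202705339·7 + 84·41778963·76 + 144·30237813·77 = 638142778473.
638142778473 mod 5473044153 = 3269656725.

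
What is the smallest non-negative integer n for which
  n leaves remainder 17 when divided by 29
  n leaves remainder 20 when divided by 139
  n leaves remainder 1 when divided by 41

163345

The moduli are pairwise coprime; M = 29·139·41 = 165271.
M/29 = 5699; 5699 ≡ 15 (mod 29); 15·2 ≡ 1, so inverse 2.
M/139 = 1189; 1189 ≡ 77 (mod 139); 77·65 ≡ 1, so inverse 65.
M/41 = 4031; 4031 ≡ 13 (mod 41); 13·19 ≡ 1, so inverse 19.
n ≡ 17·5699·2 + 20·1189·65 + 1·4031·19 = 1816055.
1816055 mod 165271 = 163345.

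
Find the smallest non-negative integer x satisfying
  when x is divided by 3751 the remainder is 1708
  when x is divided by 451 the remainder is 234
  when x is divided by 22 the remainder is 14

gcd(3751, 451) = 11 and 11 | (234 − 1708), so the pair is consistent; merging gives x ≡ 140495 (mod 153791), where 153791 = lcm(3751, 451).
gcd(153791, 22) = 11 and 11 | (14 − 140495), so the pair is consistent; merging gives x ≡ 294286 (mod 307582), where 307582 = lcm(153791, 22).
The solution is unique modulo lcm(3751, 451, 22) = 307582.

294286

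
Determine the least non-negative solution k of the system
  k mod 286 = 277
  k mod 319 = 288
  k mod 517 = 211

gcd(286, 319) = 11 and 11 | (288 − 277), so the pair is consistent; merging gives k ≡ 5711 (mod 8294), where 8294 = lcm(286, 319).
gcd(8294, 517) = 11 and 11 | (211 − 5711), so the pair is consistent; merging gives k ≡ 271119 (mod 389818), where 389818 = lcm(8294, 517).
The solution is unique modulo lcm(286, 319, 517) = 389818.

271119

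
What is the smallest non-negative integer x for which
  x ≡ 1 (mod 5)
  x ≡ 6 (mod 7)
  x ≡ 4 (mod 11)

356

Combine the congruences pairwise.
From x ≡ 1 (mod 5) write x = 1 + 5t. Substituting into x ≡ 6 (mod 7) gives 5t ≡ 5 (mod 7), and since 5⁻¹ ≡ 3 (mod 7), t ≡ 1. Hence x ≡ 1 + 5·1 = 6 (mod 35).
From x ≡ 6 (mod 35) write x = 6 + 35t. Substituting into x ≡ 4 (mod 11) gives 35t ≡ 9 (mod 11), and since 2⁻¹ ≡ 6 (mod 11), t ≡ 10. Hence x ≡ 6 + 35·10 = 356 (mod 385).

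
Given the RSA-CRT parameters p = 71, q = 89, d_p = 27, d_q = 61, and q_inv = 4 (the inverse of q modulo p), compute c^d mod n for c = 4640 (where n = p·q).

5595

m₁ = c^(d_p) mod p: c ≡ 25 (mod 71), and 25^27 mod 71 = 57.
m₂ = c^(d_q) mod q: c ≡ 12 (mod 89), and 12^61 mod 89 = 77.
h = q_inv·(m₁ − m₂) mod p = 4·(57 − 77) mod 71 = 62.
m = m₂ + h·q = 77 + 62·89 = 5595.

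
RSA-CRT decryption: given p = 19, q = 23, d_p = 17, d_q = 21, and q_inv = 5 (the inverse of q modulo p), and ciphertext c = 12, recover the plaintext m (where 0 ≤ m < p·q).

m₁ = c^(d_p) mod p: c ≡ 12 (mod 19), and 12^17 mod 19 = 8.
m₂ = c^(d_q) mod q: c ≡ 12 (mod 23), and 12^21 mod 23 = 2.
h = q_inv·(m₁ − m₂) mod p = 5·(8 − 2) mod 19 = 11.
m = m₂ + h·q = 2 + 11·23 = 255.

255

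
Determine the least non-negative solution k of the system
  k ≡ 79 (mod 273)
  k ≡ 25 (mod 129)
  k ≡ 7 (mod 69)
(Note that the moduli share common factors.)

107095

gcd(273, 129) = 3 and 3 | (25 − 79), so the pair is consistent; merging gives k ≡ 1444 (mod 11739), where 11739 = lcm(273, 129).
gcd(11739, 69) = 3 and 3 | (7 − 1444), so the pair is consistent; merging gives k ≡ 107095 (mod 269997), where 269997 = lcm(11739, 69).
The solution is unique modulo lcm(273, 129, 69) = 269997.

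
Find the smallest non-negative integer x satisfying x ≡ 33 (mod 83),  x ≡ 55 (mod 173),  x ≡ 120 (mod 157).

1404642

The moduli are pairwise coprime; N = 83·173·157 = 2254363.
N/83 = 27161; 27161 ≡ 20 (mod 83); 20·54 ≡ 1, so inverse 54.
N/173 = 13031; 13031 ≡ 56 (mod 173); 56·34 ≡ 1, so inverse 34.
N/157 = 14359; 14359 ≡ 72 (mod 157); 72·24 ≡ 1, so inverse 24.
x ≡ 33·27161·54 + 55·13031·34 + 120·14359·24 = 114122792.
114122792 mod 2254363 = 1404642.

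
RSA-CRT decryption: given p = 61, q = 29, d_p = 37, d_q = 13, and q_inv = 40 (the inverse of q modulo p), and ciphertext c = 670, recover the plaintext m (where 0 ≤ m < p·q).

m₁ = c^(d_p) mod p: c ≡ 60 (mod 61), and 60^37 mod 61 = 60.
m₂ = c^(d_q) mod q: c ≡ 3 (mod 29), and 3^13 mod 29 = 19.
h = q_inv·(m₁ − m₂) mod p = 40·(60 − 19) mod 61 = 54.
m = m₂ + h·q = 19 + 54·29 = 1585.

1585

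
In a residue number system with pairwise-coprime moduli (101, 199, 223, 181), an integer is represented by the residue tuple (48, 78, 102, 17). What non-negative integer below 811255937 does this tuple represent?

The moduli are pairwise coprime; N = 101·199·223·181 = 811255937.
N/101 = 8032237; 8032237 ≡ 10 (mod 101); 10·91 ≡ 1, so inverse 91.
N/199 = 4076663; 4076663 ≡ 148 (mod 199); 148·39 ≡ 1, so inverse 39.
N/223 = 3637919; 3637919 ≡ 120 (mod 223); 120·210 ≡ 1, so inverse 210.
N/181 = 4482077; 4482077 ≡ 155 (mod 181); 155·174 ≡ 1, so inverse 174.
x ≡ 48·8032237·91 + 78·4076663·39 + 102·3637919·210 + 17·4482077·174 = 138668228808.
138668228808 mod 811255937 = 754719518.

754719518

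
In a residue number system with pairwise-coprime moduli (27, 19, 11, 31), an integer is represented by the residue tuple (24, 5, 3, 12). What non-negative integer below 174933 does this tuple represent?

Combine the congruences pairwise.
From x ≡ 24 (mod 27) write x = 24 + 27t. Substituting into x ≡ 5 (mod 19) gives 27t ≡ 0 (mod 19), and since 8⁻¹ ≡ 12 (mod 19), t ≡ 0. Hence x ≡ 24 + 27·0 = 24 (mod 513).
From x ≡ 24 (mod 513) write x = 24 + 513t. Substituting into x ≡ 3 (mod 11) gives 513t ≡ 1 (mod 11), and since 7⁻¹ ≡ 8 (mod 11), t ≡ 8. Hence x ≡ 24 + 513·8 = 4128 (mod 5643).
From x ≡ 4128 (mod 5643) write x = 4128 + 5643t. Substituting into x ≡ 12 (mod 31) gives 5643t ≡ 7 (mod 31), and since 1⁻¹ ≡ 1 (mod 31), t ≡ 7. Hence x ≡ 4128 + 5643·7 = 43629 (mod 174933).

43629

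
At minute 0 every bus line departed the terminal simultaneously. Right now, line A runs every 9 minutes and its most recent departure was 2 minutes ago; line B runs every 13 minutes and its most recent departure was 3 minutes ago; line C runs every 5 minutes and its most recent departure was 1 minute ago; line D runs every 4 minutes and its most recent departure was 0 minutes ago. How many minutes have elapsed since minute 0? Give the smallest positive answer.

Combine the congruences pairwise.
From t ≡ 2 (mod 9) write t = 2 + 9s. Substituting into t ≡ 3 (mod 13) gives 9s ≡ 1 (mod 13), and since 9⁻¹ ≡ 3 (mod 13), s ≡ 3. Hence t ≡ 2 + 9·3 = 29 (mod 117).
From t ≡ 29 (mod 117) write t = 29 + 117s. Substituting into t ≡ 1 (mod 5) gives 117s ≡ 2 (mod 5), and since 2⁻¹ ≡ 3 (mod 5), s ≡ 1. Hence t ≡ 29 + 117·1 = 146 (mod 585).
From t ≡ 146 (mod 585) write t = 146 + 585s. Substituting into t ≡ 0 (mod 4) gives 585s ≡ 2 (mod 4), and since 1⁻¹ ≡ 1 (mod 4), s ≡ 2. Hence t ≡ 146 + 585·2 = 1316 (mod 2340).

1316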